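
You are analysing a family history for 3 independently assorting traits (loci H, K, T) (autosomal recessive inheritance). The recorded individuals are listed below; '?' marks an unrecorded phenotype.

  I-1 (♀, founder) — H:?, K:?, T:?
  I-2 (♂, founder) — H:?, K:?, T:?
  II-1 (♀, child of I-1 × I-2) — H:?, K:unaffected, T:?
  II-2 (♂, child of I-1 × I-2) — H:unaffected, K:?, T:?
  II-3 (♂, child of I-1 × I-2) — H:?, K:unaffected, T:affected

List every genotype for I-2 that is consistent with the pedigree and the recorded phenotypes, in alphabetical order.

I-2 ∈ {HH KK Tt, HH KK tt, HH Kk Tt, HH Kk tt, HH kk Tt, HH kk tt, Hh KK Tt, Hh KK tt, Hh Kk Tt, Hh Kk tt, Hh kk Tt, Hh kk tt, hh KK Tt, hh KK tt, hh Kk Tt, hh Kk tt, hh kk Tt, hh kk tt}

H/I-1 ? ·: HH|Hh|hh
H/I-2 ? ·: HH|Hh|hh
H/II-1 ? I-1×I-2: HH|Hh|hh
H/II-2 un I-1×I-2: HH|Hh
H/II-3 ? I-1×I-2: HH|Hh|hh
⇒ H over [I-1,I-2,II-1,II-2,II-3]: 45 consistent
K/I-1 ? ·: KK|Kk|kk
K/I-2 ? ·: KK|Kk|kk
K/II-1 un I-1×I-2: KK|Kk
K/II-2 ? I-1×I-2: KK|Kk|kk
K/II-3 un I-1×I-2: KK|Kk
⇒ K over [I-1,I-2,II-1,II-2,II-3]: 35 consistent
T/I-1 ? ·: Tt|tt
T/I-2 ? ·: Tt|tt
T/II-1 ? I-1×I-2: TT|Tt|tt
T/II-2 ? I-1×I-2: TT|Tt|tt
T/II-3 aff I-1×I-2: tt
⇒ T over [I-1,I-2,II-1,II-2,II-3]: 18 consistent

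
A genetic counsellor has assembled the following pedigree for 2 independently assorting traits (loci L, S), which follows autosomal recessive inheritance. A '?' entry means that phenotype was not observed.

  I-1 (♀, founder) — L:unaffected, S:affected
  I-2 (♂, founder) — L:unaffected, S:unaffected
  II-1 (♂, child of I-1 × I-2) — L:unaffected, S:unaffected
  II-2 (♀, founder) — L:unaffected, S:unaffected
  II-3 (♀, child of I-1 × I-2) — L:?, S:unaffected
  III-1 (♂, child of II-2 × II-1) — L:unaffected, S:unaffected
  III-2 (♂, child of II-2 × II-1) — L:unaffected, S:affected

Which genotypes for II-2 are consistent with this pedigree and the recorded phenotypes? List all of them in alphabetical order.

L/I-1 un ·: LL|Ll
L/I-2 un ·: LL|Ll
L/II-1 un I-1×I-2: LL|Ll
L/II-2 un ·: LL|Ll
L/II-3 ? I-1×I-2: LL|Ll|ll
L/III-1 un II-2×II-1: LL|Ll
L/III-2 un II-2×II-1: LL|Ll
⇒ L over [I-1,I-2,II-1,II-2,II-3,III-1,III-2]: 96 consistent
S/I-1 aff ·: ss
S/I-2 un ·: SS|Ss
S/II-1 un I-1×I-2: Ss
S/II-2 un ·: Ss
S/II-3 un I-1×I-2: Ss
S/III-1 un II-2×II-1: SS|Ss
S/III-2 aff II-2×II-1: ss
⇒ S over [I-1,I-2,II-1,II-2,II-3,III-1,III-2]: 4 consistent

II-2 ∈ {LL Ss, Ll Ss}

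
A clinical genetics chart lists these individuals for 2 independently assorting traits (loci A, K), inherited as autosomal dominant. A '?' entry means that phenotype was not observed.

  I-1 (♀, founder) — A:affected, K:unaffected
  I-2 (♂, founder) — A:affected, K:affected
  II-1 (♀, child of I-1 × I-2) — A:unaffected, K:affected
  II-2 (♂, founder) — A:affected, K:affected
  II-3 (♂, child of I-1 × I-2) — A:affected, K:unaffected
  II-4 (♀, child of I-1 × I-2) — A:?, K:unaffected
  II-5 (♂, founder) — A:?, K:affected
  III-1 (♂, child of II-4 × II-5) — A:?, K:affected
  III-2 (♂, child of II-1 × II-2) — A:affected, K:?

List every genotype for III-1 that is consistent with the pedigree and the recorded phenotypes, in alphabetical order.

A/I-1 aff ·: Aa
A/I-2 aff ·: Aa
A/II-1 un I-1×I-2: aa
A/II-2 aff ·: Aa|AA
A/II-3 aff I-1×I-2: Aa|AA
A/II-4 ? I-1×I-2: aa|Aa|AA
A/II-5 ? ·: aa|Aa|AA
A/III-1 ? II-4×II-5: aa|Aa|AA
A/III-2 aff II-1×II-2: Aa
⇒ A over [I-1,I-2,II-1,II-2,II-3,II-4,II-5,III-1,III-2]: 60 consistent
K/I-1 un ·: kk
K/I-2 aff ·: Kk
K/II-1 aff I-1×I-2: Kk
K/II-2 aff ·: Kk|KK
K/II-3 un I-1×I-2: kk
K/II-4 un I-1×I-2: kk
K/II-5 aff ·: Kk|KK
K/III-1 aff II-4×II-5: Kk
K/III-2 ? II-1×II-2: kk|Kk|KK
⇒ K over [I-1,I-2,II-1,II-2,II-3,II-4,II-5,III-1,III-2]: 10 consistent

III-1 ∈ {AA Kk, Aa Kk, aa Kk}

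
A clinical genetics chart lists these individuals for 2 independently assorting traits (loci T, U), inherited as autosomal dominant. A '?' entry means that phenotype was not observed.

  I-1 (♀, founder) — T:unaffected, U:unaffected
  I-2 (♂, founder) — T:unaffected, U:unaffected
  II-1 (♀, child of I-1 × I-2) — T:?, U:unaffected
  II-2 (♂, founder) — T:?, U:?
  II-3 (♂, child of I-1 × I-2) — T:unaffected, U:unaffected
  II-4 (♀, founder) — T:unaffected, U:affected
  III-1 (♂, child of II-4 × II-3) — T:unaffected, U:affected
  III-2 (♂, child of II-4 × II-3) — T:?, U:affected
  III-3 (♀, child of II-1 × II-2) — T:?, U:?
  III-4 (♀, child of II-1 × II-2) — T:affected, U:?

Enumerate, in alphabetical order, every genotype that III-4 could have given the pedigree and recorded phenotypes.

T/I-1 un ·: tt
T/I-2 un ·: tt
T/II-1 ? I-1×I-2: tt
T/II-2 ? ·: Tt|TT
T/II-3 un I-1×I-2: tt
T/II-4 un ·: tt
T/III-1 un II-4×II-3: tt
T/III-2 ? II-4×II-3: tt
T/III-3 ? II-1×II-2: tt|Tt
T/III-4 aff II-1×II-2: Tt
⇒ T over [I-1,I-2,II-1,II-2,II-3,II-4,III-1,III-2,III-3,III-4]: 3 consistent
U/I-1 un ·: uu
U/I-2 un ·: uu
U/II-1 un I-1×I-2: uu
U/II-2 ? ·: uu|Uu|UU
U/II-3 un I-1×I-2: uu
U/II-4 aff ·: Uu|UU
U/III-1 aff II-4×II-3: Uu
U/III-2 aff II-4×II-3: Uu
U/III-3 ? II-1×II-2: uu|Uu
U/III-4 ? II-1×II-2: uu|Uu
⇒ U over [I-1,I-2,II-1,II-2,II-3,II-4,III-1,III-2,III-3,III-4]: 12 consistent

III-4 ∈ {Tt Uu, Tt uu}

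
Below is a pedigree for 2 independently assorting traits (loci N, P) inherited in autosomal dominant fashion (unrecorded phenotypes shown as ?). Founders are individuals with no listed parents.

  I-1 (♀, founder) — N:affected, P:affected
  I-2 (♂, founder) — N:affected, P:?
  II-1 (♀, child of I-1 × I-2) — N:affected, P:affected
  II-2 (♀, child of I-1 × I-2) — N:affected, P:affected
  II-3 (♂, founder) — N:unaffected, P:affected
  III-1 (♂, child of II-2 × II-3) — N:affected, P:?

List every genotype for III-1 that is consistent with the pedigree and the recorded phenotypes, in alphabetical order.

N/I-1 aff ·: Nn|NN
N/I-2 aff ·: Nn|NN
N/II-1 aff I-1×I-2: Nn|NN
N/II-2 aff I-1×I-2: Nn|NN
N/II-3 un ·: nn
N/III-1 aff II-2×II-3: Nn
⇒ N over [I-1,I-2,II-1,II-2,II-3,III-1]: 13 consistent
P/I-1 aff ·: Pp|PP
P/I-2 ? ·: pp|Pp|PP
P/II-1 aff I-1×I-2: Pp|PP
P/II-2 aff I-1×I-2: Pp|PP
P/II-3 aff ·: Pp|PP
P/III-1 ? II-2×II-3: pp|Pp|PP
⇒ P over [I-1,I-2,II-1,II-2,II-3,III-1]: 61 consistent

III-1 ∈ {Nn PP, Nn Pp, Nn pp}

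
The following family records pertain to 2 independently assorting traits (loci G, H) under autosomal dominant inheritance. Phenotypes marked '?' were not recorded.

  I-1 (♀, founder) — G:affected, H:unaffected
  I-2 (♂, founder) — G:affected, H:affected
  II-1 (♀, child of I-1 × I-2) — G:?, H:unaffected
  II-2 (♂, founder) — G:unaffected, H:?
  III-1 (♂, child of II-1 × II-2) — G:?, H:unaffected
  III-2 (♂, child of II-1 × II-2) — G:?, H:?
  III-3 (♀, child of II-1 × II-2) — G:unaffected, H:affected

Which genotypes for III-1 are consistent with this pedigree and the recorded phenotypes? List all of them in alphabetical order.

G/I-1 aff ·: Gg|GG
G/I-2 aff ·: Gg|GG
G/II-1 ? I-1×I-2: gg|Gg
G/II-2 un ·: gg
G/III-1 ? II-1×II-2: gg|Gg
G/III-2 ? II-1×II-2: gg|Gg
G/III-3 un II-1×II-2: gg
⇒ G over [I-1,I-2,II-1,II-2,III-1,III-2,III-3]: 13 consistent
H/I-1 un ·: hh
H/I-2 aff ·: Hh
H/II-1 un I-1×I-2: hh
H/II-2 ? ·: Hh
H/III-1 un II-1×II-2: hh
H/III-2 ? II-1×II-2: hh|Hh
H/III-3 aff II-1×II-2: Hh
⇒ H over [I-1,I-2,II-1,II-2,III-1,III-2,III-3]: 2 consistent

III-1 ∈ {Gg hh, gg hh}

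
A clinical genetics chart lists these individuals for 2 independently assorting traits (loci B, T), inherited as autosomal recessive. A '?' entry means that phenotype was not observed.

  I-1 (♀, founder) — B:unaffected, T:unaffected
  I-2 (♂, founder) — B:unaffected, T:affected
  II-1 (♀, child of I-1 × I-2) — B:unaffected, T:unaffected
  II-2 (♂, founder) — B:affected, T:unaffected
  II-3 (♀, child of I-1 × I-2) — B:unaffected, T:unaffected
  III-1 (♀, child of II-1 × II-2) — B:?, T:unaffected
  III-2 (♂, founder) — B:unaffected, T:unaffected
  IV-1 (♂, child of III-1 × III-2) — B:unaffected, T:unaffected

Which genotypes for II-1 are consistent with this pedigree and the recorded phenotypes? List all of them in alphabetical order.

II-1 ∈ {BB Tt, Bb Tt}

B/I-1 un ·: BB|Bb
B/I-2 un ·: BB|Bb
B/II-1 un I-1×I-2: BB|Bb
B/II-2 aff ·: bb
B/II-3 un I-1×I-2: BB|Bb
B/III-1 ? II-1×II-2: Bb|bb
B/III-2 un ·: BB|Bb
B/IV-1 un III-1×III-2: BB|Bb
⇒ B over [I-1,I-2,II-1,II-2,II-3,III-1,III-2,IV-1]: 64 consistent
T/I-1 un ·: TT|Tt
T/I-2 aff ·: tt
T/II-1 un I-1×I-2: Tt
T/II-2 un ·: TT|Tt
T/II-3 un I-1×I-2: Tt
T/III-1 un II-1×II-2: TT|Tt
T/III-2 un ·: TT|Tt
T/IV-1 un III-1×III-2: TT|Tt
⇒ T over [I-1,I-2,II-1,II-2,II-3,III-1,III-2,IV-1]: 28 consistent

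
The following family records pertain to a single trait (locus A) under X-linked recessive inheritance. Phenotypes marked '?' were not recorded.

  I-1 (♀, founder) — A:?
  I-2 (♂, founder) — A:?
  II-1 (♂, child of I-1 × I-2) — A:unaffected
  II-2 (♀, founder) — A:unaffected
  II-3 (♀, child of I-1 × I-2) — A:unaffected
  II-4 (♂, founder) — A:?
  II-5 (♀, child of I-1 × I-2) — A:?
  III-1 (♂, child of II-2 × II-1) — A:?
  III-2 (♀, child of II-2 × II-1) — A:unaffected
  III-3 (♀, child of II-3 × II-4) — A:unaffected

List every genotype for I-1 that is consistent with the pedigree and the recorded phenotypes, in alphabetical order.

I-1 ∈ {X^AX^A, X^AX^a}

A/I-1 ? ·: X^AX^A|X^AX^a
A/I-2 ? ·: X^AY|X^aY
A/II-1 un I-1×I-2: X^AY
A/II-2 un ·: X^AX^A|X^AX^a
A/II-3 un I-1×I-2: X^AX^A|X^AX^a
A/II-4 ? ·: X^AY|X^aY
A/II-5 ? I-1×I-2: X^AX^A|X^AX^a|X^aX^a
A/III-1 ? II-2×II-1: X^AY|X^aY
A/III-2 un II-2×II-1: X^AX^A|X^AX^a
A/III-3 un II-3×II-4: X^AX^A|X^AX^a
⇒ A over [I-1,I-2,II-1,II-2,II-3,II-4,II-5,III-1,III-2,III-3]: 105 consistent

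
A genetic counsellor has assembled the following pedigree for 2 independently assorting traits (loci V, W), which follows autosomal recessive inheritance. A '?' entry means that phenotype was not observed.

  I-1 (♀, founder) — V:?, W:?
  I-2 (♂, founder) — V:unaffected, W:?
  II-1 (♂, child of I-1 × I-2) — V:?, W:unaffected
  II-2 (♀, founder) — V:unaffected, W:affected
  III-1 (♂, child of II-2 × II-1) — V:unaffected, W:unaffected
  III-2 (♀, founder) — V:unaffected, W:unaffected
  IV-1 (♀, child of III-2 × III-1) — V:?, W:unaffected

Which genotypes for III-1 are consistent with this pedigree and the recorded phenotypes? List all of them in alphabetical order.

V/I-1 ? ·: VV|Vv|vv
V/I-2 un ·: VV|Vv
V/II-1 ? I-1×I-2: VV|Vv|vv
V/II-2 un ·: VV|Vv
V/III-1 un II-2×II-1: VV|Vv
V/III-2 un ·: VV|Vv
V/IV-1 ? III-2×III-1: VV|Vv|vv
⇒ V over [I-1,I-2,II-1,II-2,III-1,III-2,IV-1]: 144 consistent
W/I-1 ? ·: WW|Ww|ww
W/I-2 ? ·: WW|Ww|ww
W/II-1 un I-1×I-2: WW|Ww
W/II-2 aff ·: ww
W/III-1 un II-2×II-1: Ww
W/III-2 un ·: WW|Ww
W/IV-1 un III-2×III-1: WW|Ww
⇒ W over [I-1,I-2,II-1,II-2,III-1,III-2,IV-1]: 44 consistent

III-1 ∈ {VV Ww, Vv Ww}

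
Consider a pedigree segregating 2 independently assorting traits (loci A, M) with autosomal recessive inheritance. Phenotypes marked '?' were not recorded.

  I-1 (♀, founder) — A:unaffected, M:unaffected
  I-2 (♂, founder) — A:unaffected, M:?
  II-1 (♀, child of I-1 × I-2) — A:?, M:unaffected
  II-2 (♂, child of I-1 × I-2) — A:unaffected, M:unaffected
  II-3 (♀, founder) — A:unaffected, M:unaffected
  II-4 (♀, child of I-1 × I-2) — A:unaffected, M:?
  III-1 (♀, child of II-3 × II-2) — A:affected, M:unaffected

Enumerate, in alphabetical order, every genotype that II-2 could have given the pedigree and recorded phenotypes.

A/I-1 un ·: AA|Aa
A/I-2 un ·: AA|Aa
A/II-1 ? I-1×I-2: AA|Aa|aa
A/II-2 un I-1×I-2: Aa
A/II-3 un ·: Aa
A/II-4 un I-1×I-2: AA|Aa
A/III-1 aff II-3×II-2: aa
⇒ A over [I-1,I-2,II-1,II-2,II-3,II-4,III-1]: 14 consistent
M/I-1 un ·: MM|Mm
M/I-2 ? ·: MM|Mm|mm
M/II-1 un I-1×I-2: MM|Mm
M/II-2 un I-1×I-2: MM|Mm
M/II-3 un ·: MM|Mm
M/II-4 ? I-1×I-2: MM|Mm|mm
M/III-1 un II-3×II-2: MM|Mm
⇒ M over [I-1,I-2,II-1,II-2,II-3,II-4,III-1]: 113 consistent

II-2 ∈ {Aa MM, Aa Mm}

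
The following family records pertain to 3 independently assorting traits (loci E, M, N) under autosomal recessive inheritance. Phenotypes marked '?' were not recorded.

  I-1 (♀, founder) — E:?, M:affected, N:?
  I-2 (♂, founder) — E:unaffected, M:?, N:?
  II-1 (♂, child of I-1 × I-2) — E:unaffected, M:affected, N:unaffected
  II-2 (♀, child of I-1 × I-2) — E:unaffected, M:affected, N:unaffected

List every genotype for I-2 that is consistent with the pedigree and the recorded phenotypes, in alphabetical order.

I-2 ∈ {EE Mm NN, EE Mm Nn, EE Mm nn, EE mm NN, EE mm Nn, EE mm nn, Ee Mm NN, Ee Mm Nn, Ee Mm nn, Ee mm NN, Ee mm Nn, Ee mm nn}

E/I-1 ? ·: EE|Ee|ee
E/I-2 un ·: EE|Ee
E/II-1 un I-1×I-2: EE|Ee
E/II-2 un I-1×I-2: EE|Ee
⇒ E over [I-1,I-2,II-1,II-2]: 15 consistent
M/I-1 aff ·: mm
M/I-2 ? ·: Mm|mm
M/II-1 aff I-1×I-2: mm
M/II-2 aff I-1×I-2: mm
⇒ M over [I-1,I-2,II-1,II-2]: 2 consistent
N/I-1 ? ·: NN|Nn|nn
N/I-2 ? ·: NN|Nn|nn
N/II-1 un I-1×I-2: NN|Nn
N/II-2 un I-1×I-2: NN|Nn
⇒ N over [I-1,I-2,II-1,II-2]: 17 consistent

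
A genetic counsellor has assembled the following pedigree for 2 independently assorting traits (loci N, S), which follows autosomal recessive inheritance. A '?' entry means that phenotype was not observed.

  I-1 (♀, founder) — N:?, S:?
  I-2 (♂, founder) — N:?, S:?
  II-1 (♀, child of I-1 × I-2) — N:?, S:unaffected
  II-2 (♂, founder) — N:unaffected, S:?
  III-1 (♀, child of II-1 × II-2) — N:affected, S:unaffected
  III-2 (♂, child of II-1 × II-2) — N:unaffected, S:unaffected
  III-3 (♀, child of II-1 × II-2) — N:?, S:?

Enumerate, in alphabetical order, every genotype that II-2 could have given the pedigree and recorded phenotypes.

II-2 ∈ {Nn SS, Nn Ss, Nn ss}

N/I-1 ? ·: NN|Nn|nn
N/I-2 ? ·: NN|Nn|nn
N/II-1 ? I-1×I-2: Nn|nn
N/II-2 un ·: Nn
N/III-1 aff II-1×II-2: nn
N/III-2 un II-1×II-2: NN|Nn
N/III-3 ? II-1×II-2: NN|Nn|nn
⇒ N over [I-1,I-2,II-1,II-2,III-1,III-2,III-3]: 50 consistent
S/I-1 ? ·: SS|Ss|ss
S/I-2 ? ·: SS|Ss|ss
S/II-1 un I-1×I-2: SS|Ss
S/II-2 ? ·: SS|Ss|ss
S/III-1 un II-1×II-2: SS|Ss
S/III-2 un II-1×II-2: SS|Ss
S/III-3 ? II-1×II-2: SS|Ss|ss
⇒ S over [I-1,I-2,II-1,II-2,III-1,III-2,III-3]: 194 consistent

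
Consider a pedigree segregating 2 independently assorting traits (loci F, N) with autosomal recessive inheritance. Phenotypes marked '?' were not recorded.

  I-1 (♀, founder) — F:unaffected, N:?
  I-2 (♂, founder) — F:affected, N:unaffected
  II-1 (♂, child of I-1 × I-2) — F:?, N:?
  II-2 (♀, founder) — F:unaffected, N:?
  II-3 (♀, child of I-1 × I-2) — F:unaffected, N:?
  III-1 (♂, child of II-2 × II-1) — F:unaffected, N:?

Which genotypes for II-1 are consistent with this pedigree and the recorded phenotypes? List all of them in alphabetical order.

II-1 ∈ {Ff NN, Ff Nn, Ff nn, ff NN, ff Nn, ff nn}

F/I-1 un ·: FF|Ff
F/I-2 aff ·: ff
F/II-1 ? I-1×I-2: Ff|ff
F/II-2 un ·: FF|Ff
F/II-3 un I-1×I-2: Ff
F/III-1 un II-2×II-1: FF|Ff
⇒ F over [I-1,I-2,II-1,II-2,II-3,III-1]: 10 consistent
N/I-1 ? ·: NN|Nn|nn
N/I-2 un ·: NN|Nn
N/II-1 ? I-1×I-2: NN|Nn|nn
N/II-2 ? ·: NN|Nn|nn
N/II-3 ? I-1×I-2: NN|Nn|nn
N/III-1 ? II-2×II-1: NN|Nn|nn
⇒ N over [I-1,I-2,II-1,II-2,II-3,III-1]: 122 consistent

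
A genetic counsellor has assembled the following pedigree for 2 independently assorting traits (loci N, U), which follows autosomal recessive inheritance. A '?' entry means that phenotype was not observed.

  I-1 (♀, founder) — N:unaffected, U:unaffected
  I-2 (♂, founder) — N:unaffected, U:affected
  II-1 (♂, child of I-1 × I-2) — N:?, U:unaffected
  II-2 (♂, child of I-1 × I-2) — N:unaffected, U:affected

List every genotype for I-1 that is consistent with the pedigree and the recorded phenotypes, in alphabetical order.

N/I-1 un ·: NN|Nn
N/I-2 un ·: NN|Nn
N/II-1 ? I-1×I-2: NN|Nn|nn
N/II-2 un I-1×I-2: NN|Nn
⇒ N over [I-1,I-2,II-1,II-2]: 15 consistent
U/I-1 un ·: Uu
U/I-2 aff ·: uu
U/II-1 un I-1×I-2: Uu
U/II-2 aff I-1×I-2: uu
⇒ U over [I-1,I-2,II-1,II-2]: 1 consistent

I-1 ∈ {NN Uu, Nn Uu}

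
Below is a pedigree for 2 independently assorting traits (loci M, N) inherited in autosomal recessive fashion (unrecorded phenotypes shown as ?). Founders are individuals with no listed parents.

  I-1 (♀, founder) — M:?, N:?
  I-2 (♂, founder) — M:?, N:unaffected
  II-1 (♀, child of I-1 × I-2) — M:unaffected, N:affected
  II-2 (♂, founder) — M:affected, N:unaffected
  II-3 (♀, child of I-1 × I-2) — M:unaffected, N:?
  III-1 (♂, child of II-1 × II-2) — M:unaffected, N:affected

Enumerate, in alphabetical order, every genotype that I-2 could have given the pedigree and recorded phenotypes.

M/I-1 ? ·: MM|Mm|mm
M/I-2 ? ·: MM|Mm|mm
M/II-1 un I-1×I-2: MM|Mm
M/II-2 aff ·: mm
M/II-3 un I-1×I-2: MM|Mm
M/III-1 un II-1×II-2: Mm
⇒ M over [I-1,I-2,II-1,II-2,II-3,III-1]: 17 consistent
N/I-1 ? ·: Nn|nn
N/I-2 un ·: Nn
N/II-1 aff I-1×I-2: nn
N/II-2 un ·: Nn
N/II-3 ? I-1×I-2: NN|Nn|nn
N/III-1 aff II-1×II-2: nn
⇒ N over [I-1,I-2,II-1,II-2,II-3,III-1]: 5 consistent

I-2 ∈ {MM Nn, Mm Nn, mm Nn}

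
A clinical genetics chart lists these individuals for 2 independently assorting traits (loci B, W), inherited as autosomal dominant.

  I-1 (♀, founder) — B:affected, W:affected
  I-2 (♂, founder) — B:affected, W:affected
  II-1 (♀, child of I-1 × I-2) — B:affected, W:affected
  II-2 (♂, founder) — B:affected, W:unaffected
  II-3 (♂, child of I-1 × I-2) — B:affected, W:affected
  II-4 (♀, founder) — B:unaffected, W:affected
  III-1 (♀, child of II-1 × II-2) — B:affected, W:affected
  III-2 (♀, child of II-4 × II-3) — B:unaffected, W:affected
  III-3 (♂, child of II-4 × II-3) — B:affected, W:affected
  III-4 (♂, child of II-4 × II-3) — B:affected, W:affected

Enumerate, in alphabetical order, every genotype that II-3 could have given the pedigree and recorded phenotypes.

B/I-1 aff ·: Bb|BB
B/I-2 aff ·: Bb|BB
B/II-1 aff I-1×I-2: Bb|BB
B/II-2 aff ·: Bb|BB
B/II-3 aff I-1×I-2: Bb
B/II-4 un ·: bb
B/III-1 aff II-1×II-2: Bb|BB
B/III-2 un II-4×II-3: bb
B/III-3 aff II-4×II-3: Bb
B/III-4 aff II-4×II-3: Bb
⇒ B over [I-1,I-2,II-1,II-2,II-3,II-4,III-1,III-2,III-3,III-4]: 21 consistent
W/I-1 aff ·: Ww|WW
W/I-2 aff ·: Ww|WW
W/II-1 aff I-1×I-2: Ww|WW
W/II-2 un ·: ww
W/II-3 aff I-1×I-2: Ww|WW
W/II-4 aff ·: Ww|WW
W/III-1 aff II-1×II-2: Ww
W/III-2 aff II-4×II-3: Ww|WW
W/III-3 aff II-4×II-3: Ww|WW
W/III-4 aff II-4×II-3: Ww|WW
⇒ W over [I-1,I-2,II-1,II-2,II-3,II-4,III-1,III-2,III-3,III-4]: 159 consistent

II-3 ∈ {Bb WW, Bb Ww}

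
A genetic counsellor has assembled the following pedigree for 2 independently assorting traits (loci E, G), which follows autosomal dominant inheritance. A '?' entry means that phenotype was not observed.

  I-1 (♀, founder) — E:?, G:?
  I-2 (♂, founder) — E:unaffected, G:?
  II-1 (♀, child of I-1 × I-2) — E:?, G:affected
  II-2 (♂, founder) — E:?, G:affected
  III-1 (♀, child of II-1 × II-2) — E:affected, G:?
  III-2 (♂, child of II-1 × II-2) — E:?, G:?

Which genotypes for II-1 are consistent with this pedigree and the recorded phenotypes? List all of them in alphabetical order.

II-1 ∈ {Ee GG, Ee Gg, ee GG, ee Gg}

E/I-1 ? ·: ee|Ee|EE
E/I-2 un ·: ee
E/II-1 ? I-1×I-2: ee|Ee
E/II-2 ? ·: ee|Ee|EE
E/III-1 aff II-1×II-2: Ee|EE
E/III-2 ? II-1×II-2: ee|Ee|EE
⇒ E over [I-1,I-2,II-1,II-2,III-1,III-2]: 30 consistent
G/I-1 ? ·: gg|Gg|GG
G/I-2 ? ·: gg|Gg|GG
G/II-1 aff I-1×I-2: Gg|GG
G/II-2 aff ·: Gg|GG
G/III-1 ? II-1×II-2: gg|Gg|GG
G/III-2 ? II-1×II-2: gg|Gg|GG
⇒ G over [I-1,I-2,II-1,II-2,III-1,III-2]: 111 consistent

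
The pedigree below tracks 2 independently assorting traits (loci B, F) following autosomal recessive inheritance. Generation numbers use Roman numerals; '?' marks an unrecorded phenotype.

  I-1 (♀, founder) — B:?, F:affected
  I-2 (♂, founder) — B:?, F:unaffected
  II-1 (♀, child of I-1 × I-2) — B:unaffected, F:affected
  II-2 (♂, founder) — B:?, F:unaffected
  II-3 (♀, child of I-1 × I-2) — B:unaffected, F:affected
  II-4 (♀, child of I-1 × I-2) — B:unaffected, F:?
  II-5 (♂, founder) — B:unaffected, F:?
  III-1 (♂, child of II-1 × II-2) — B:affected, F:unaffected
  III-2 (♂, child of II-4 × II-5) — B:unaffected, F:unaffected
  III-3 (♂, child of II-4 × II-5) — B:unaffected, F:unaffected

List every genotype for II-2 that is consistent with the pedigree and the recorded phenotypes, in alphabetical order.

II-2 ∈ {Bb FF, Bb Ff, bb FF, bb Ff}

B/I-1 ? ·: BB|Bb|bb
B/I-2 ? ·: BB|Bb|bb
B/II-1 un I-1×I-2: Bb
B/II-2 ? ·: Bb|bb
B/II-3 un I-1×I-2: BB|Bb
B/II-4 un I-1×I-2: BB|Bb
B/II-5 un ·: BB|Bb
B/III-1 aff II-1×II-2: bb
B/III-2 un II-4×II-5: BB|Bb
B/III-3 un II-4×II-5: BB|Bb
⇒ B over [I-1,I-2,II-1,II-2,II-3,II-4,II-5,III-1,III-2,III-3]: 220 consistent
F/I-1 aff ·: ff
F/I-2 un ·: Ff
F/II-1 aff I-1×I-2: ff
F/II-2 un ·: FF|Ff
F/II-3 aff I-1×I-2: ff
F/II-4 ? I-1×I-2: Ff|ff
F/II-5 ? ·: FF|Ff|ff
F/III-1 un II-1×II-2: Ff
F/III-2 un II-4×II-5: FF|Ff
F/III-3 un II-4×II-5: FF|Ff
⇒ F over [I-1,I-2,II-1,II-2,II-3,II-4,II-5,III-1,III-2,III-3]: 22 consistent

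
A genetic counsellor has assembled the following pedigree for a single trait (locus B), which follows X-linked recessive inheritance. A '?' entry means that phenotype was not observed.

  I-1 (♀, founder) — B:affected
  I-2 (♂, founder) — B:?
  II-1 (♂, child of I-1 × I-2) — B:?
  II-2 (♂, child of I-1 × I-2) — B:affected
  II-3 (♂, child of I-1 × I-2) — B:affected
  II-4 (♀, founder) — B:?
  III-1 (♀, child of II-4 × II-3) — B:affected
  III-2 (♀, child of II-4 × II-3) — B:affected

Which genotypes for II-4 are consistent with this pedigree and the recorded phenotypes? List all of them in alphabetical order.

II-4 ∈ {X^BX^b, X^bX^b}

B/I-1 aff ·: X^bX^b
B/I-2 ? ·: X^BY|X^bY
B/II-1 ? I-1×I-2: X^bY
B/II-2 aff I-1×I-2: X^bY
B/II-3 aff I-1×I-2: X^bY
B/II-4 ? ·: X^BX^b|X^bX^b
B/III-1 aff II-4×II-3: X^bX^b
B/III-2 aff II-4×II-3: X^bX^b
⇒ B over [I-1,I-2,II-1,II-2,II-3,II-4,III-1,III-2]: 4 consistent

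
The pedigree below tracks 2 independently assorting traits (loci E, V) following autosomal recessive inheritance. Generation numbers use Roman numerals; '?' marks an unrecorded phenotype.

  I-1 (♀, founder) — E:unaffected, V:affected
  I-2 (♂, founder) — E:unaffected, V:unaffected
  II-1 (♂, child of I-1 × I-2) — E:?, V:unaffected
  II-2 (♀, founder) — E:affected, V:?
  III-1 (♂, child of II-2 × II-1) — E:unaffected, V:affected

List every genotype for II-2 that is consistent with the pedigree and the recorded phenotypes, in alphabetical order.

II-2 ∈ {ee Vv, ee vv}

E/I-1 un ·: EE|Ee
E/I-2 un ·: EE|Ee
E/II-1 ? I-1×I-2: EE|Ee
E/II-2 aff ·: ee
E/III-1 un II-2×II-1: Ee
⇒ E over [I-1,I-2,II-1,II-2,III-1]: 7 consistent
V/I-1 aff ·: vv
V/I-2 un ·: VV|Vv
V/II-1 un I-1×I-2: Vv
V/II-2 ? ·: Vv|vv
V/III-1 aff II-2×II-1: vv
⇒ V over [I-1,I-2,II-1,II-2,III-1]: 4 consistent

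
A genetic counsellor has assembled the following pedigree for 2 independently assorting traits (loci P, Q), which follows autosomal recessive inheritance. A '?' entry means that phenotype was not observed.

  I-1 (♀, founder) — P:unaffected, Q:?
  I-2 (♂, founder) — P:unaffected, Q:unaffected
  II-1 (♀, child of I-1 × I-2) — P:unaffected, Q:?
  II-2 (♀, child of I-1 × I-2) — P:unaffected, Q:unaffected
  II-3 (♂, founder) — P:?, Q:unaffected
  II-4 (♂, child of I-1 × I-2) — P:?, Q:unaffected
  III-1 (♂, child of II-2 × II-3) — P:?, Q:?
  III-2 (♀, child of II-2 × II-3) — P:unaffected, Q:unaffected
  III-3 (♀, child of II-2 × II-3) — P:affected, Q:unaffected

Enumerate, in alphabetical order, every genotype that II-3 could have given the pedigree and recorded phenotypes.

P/I-1 un ·: PP|Pp
P/I-2 un ·: PP|Pp
P/II-1 un I-1×I-2: PP|Pp
P/II-2 un I-1×I-2: Pp
P/II-3 ? ·: Pp|pp
P/II-4 ? I-1×I-2: PP|Pp|pp
P/III-1 ? II-2×II-3: PP|Pp|pp
P/III-2 un II-2×II-3: PP|Pp
P/III-3 aff II-2×II-3: pp
⇒ P over [I-1,I-2,II-1,II-2,II-3,II-4,III-1,III-2,III-3]: 112 consistent
Q/I-1 ? ·: QQ|Qq|qq
Q/I-2 un ·: QQ|Qq
Q/II-1 ? I-1×I-2: QQ|Qq|qq
Q/II-2 un I-1×I-2: QQ|Qq
Q/II-3 un ·: QQ|Qq
Q/II-4 un I-1×I-2: QQ|Qq
Q/III-1 ? II-2×II-3: QQ|Qq|qq
Q/III-2 un II-2×II-3: QQ|Qq
Q/III-3 un II-2×II-3: QQ|Qq
⇒ Q over [I-1,I-2,II-1,II-2,II-3,II-4,III-1,III-2,III-3]: 475 consistent

II-3 ∈ {Pp QQ, Pp Qq, pp QQ, pp Qq}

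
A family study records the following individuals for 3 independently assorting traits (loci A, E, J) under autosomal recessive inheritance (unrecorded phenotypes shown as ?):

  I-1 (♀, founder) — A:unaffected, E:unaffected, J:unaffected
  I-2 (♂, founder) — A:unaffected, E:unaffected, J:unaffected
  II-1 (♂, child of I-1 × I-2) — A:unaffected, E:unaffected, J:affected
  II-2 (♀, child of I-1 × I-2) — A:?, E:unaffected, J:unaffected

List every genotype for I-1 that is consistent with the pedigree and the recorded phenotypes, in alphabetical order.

A/I-1 un ·: AA|Aa
A/I-2 un ·: AA|Aa
A/II-1 un I-1×I-2: AA|Aa
A/II-2 ? I-1×I-2: AA|Aa|aa
⇒ A over [I-1,I-2,II-1,II-2]: 15 consistent
E/I-1 un ·: EE|Ee
E/I-2 un ·: EE|Ee
E/II-1 un I-1×I-2: EE|Ee
E/II-2 un I-1×I-2: EE|Ee
⇒ E over [I-1,I-2,II-1,II-2]: 13 consistent
J/I-1 un ·: Jj
J/I-2 un ·: Jj
J/II-1 aff I-1×I-2: jj
J/II-2 un I-1×I-2: JJ|Jj
⇒ J over [I-1,I-2,II-1,II-2]: 2 consistent

I-1 ∈ {AA EE Jj, AA Ee Jj, Aa EE Jj, Aa Ee Jj}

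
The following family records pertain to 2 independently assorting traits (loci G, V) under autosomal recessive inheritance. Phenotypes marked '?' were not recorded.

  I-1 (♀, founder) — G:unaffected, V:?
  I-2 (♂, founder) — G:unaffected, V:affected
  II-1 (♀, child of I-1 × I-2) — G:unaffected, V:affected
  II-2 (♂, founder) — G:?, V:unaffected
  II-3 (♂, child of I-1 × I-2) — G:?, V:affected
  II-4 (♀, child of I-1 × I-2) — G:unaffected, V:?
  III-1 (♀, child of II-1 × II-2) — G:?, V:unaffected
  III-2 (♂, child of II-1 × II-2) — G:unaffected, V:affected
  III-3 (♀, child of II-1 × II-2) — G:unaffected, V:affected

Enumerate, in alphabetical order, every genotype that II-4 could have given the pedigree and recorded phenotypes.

II-4 ∈ {GG Vv, GG vv, Gg Vv, Gg vv}

G/I-1 un ·: GG|Gg
G/I-2 un ·: GG|Gg
G/II-1 un I-1×I-2: GG|Gg
G/II-2 ? ·: GG|Gg|gg
G/II-3 ? I-1×I-2: GG|Gg|gg
G/II-4 un I-1×I-2: GG|Gg
G/III-1 ? II-1×II-2: GG|Gg|gg
G/III-2 un II-1×II-2: GG|Gg
G/III-3 un II-1×II-2: GG|Gg
⇒ G over [I-1,I-2,II-1,II-2,II-3,II-4,III-1,III-2,III-3]: 458 consistent
V/I-1 ? ·: Vv|vv
V/I-2 aff ·: vv
V/II-1 aff I-1×I-2: vv
V/II-2 un ·: Vv
V/II-3 aff I-1×I-2: vv
V/II-4 ? I-1×I-2: Vv|vv
V/III-1 un II-1×II-2: Vv
V/III-2 aff II-1×II-2: vv
V/III-3 aff II-1×II-2: vv
⇒ V over [I-1,I-2,II-1,II-2,II-3,II-4,III-1,III-2,III-3]: 3 consistent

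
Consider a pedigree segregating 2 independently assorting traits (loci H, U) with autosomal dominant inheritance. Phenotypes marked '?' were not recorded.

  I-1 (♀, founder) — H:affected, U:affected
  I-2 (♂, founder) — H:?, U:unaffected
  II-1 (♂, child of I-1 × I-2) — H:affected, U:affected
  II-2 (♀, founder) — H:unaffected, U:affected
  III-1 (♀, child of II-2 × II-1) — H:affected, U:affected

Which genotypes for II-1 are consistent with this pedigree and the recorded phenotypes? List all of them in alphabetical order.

H/I-1 aff ·: Hh|HH
H/I-2 ? ·: hh|Hh|HH
H/II-1 aff I-1×I-2: Hh|HH
H/II-2 un ·: hh
H/III-1 aff II-2×II-1: Hh
⇒ H over [I-1,I-2,II-1,II-2,III-1]: 9 consistent
U/I-1 aff ·: Uu|UU
U/I-2 un ·: uu
U/II-1 aff I-1×I-2: Uu
U/II-2 aff ·: Uu|UU
U/III-1 aff II-2×II-1: Uu|UU
⇒ U over [I-1,I-2,II-1,II-2,III-1]: 8 consistent

II-1 ∈ {HH Uu, Hh Uu}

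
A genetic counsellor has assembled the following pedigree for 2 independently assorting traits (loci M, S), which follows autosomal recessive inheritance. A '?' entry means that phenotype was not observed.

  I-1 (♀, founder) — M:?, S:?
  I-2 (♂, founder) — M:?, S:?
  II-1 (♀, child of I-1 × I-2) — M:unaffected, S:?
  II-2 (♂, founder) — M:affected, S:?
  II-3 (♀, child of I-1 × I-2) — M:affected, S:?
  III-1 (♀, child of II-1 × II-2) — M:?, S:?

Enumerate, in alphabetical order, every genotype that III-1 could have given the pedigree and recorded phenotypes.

M/I-1 ? ·: Mm|mm
M/I-2 ? ·: Mm|mm
M/II-1 un I-1×I-2: MM|Mm
M/II-2 aff ·: mm
M/II-3 aff I-1×I-2: mm
M/III-1 ? II-1×II-2: Mm|mm
⇒ M over [I-1,I-2,II-1,II-2,II-3,III-1]: 7 consistent
S/I-1 ? ·: SS|Ss|ss
S/I-2 ? ·: SS|Ss|ss
S/II-1 ? I-1×I-2: SS|Ss|ss
S/II-2 ? ·: SS|Ss|ss
S/II-3 ? I-1×I-2: SS|Ss|ss
S/III-1 ? II-1×II-2: SS|Ss|ss
⇒ S over [I-1,I-2,II-1,II-2,II-3,III-1]: 155 consistent

III-1 ∈ {Mm SS, Mm Ss, Mm ss, mm SS, mm Ss, mm ss}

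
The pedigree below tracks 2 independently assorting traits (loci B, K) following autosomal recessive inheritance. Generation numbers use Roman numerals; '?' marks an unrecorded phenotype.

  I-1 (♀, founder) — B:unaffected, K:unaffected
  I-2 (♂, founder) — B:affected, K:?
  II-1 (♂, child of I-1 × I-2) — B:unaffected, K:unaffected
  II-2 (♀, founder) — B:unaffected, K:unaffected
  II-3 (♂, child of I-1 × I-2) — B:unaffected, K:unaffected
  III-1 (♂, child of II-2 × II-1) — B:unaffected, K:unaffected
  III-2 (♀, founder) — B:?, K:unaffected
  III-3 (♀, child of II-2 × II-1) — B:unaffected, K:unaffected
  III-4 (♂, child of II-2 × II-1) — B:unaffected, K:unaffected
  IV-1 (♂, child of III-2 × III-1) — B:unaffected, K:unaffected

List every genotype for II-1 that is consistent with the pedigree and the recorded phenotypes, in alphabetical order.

II-1 ∈ {Bb KK, Bb Kk}

B/I-1 un ·: BB|Bb
B/I-2 aff ·: bb
B/II-1 un I-1×I-2: Bb
B/II-2 un ·: BB|Bb
B/II-3 un I-1×I-2: Bb
B/III-1 un II-2×II-1: BB|Bb
B/III-2 ? ·: BB|Bb|bb
B/III-3 un II-2×II-1: BB|Bb
B/III-4 un II-2×II-1: BB|Bb
B/IV-1 un III-2×III-1: BB|Bb
⇒ B over [I-1,I-2,II-1,II-2,II-3,III-1,III-2,III-3,III-4,IV-1]: 144 consistent
K/I-1 un ·: KK|Kk
K/I-2 ? ·: KK|Kk|kk
K/II-1 un I-1×I-2: KK|Kk
K/II-2 un ·: KK|Kk
K/II-3 un I-1×I-2: KK|Kk
K/III-1 un II-2×II-1: KK|Kk
K/III-2 un ·: KK|Kk
K/III-3 un II-2×II-1: KK|Kk
K/III-4 un II-2×II-1: KK|Kk
K/IV-1 un III-2×III-1: KK|Kk
⇒ K over [I-1,I-2,II-1,II-2,II-3,III-1,III-2,III-3,III-4,IV-1]: 665 consistent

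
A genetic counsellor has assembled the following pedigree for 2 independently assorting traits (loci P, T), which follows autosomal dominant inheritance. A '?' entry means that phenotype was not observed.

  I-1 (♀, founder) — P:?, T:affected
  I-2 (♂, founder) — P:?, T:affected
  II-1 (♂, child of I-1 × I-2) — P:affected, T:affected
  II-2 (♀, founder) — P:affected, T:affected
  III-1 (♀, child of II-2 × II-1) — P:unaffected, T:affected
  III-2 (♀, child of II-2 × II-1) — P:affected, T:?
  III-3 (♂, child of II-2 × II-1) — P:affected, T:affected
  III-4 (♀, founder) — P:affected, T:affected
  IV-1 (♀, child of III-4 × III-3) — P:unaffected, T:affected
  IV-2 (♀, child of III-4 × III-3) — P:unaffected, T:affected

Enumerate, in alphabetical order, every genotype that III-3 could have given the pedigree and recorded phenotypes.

III-3 ∈ {Pp TT, Pp Tt}

P/I-1 ? ·: pp|Pp|PP
P/I-2 ? ·: pp|Pp|PP
P/II-1 aff I-1×I-2: Pp
P/II-2 aff ·: Pp
P/III-1 un II-2×II-1: pp
P/III-2 aff II-2×II-1: Pp|PP
P/III-3 aff II-2×II-1: Pp
P/III-4 aff ·: Pp
P/IV-1 un III-4×III-3: pp
P/IV-2 un III-4×III-3: pp
⇒ P over [I-1,I-2,II-1,II-2,III-1,III-2,III-3,III-4,IV-1,IV-2]: 14 consistent
T/I-1 aff ·: Tt|TT
T/I-2 aff ·: Tt|TT
T/II-1 aff I-1×I-2: Tt|TT
T/II-2 aff ·: Tt|TT
T/III-1 aff II-2×II-1: Tt|TT
T/III-2 ? II-2×II-1: tt|Tt|TT
T/III-3 aff II-2×II-1: Tt|TT
T/III-4 aff ·: Tt|TT
T/IV-1 aff III-4×III-3: Tt|TT
T/IV-2 aff III-4×III-3: Tt|TT
⇒ T over [I-1,I-2,II-1,II-2,III-1,III-2,III-3,III-4,IV-1,IV-2]: 618 consistent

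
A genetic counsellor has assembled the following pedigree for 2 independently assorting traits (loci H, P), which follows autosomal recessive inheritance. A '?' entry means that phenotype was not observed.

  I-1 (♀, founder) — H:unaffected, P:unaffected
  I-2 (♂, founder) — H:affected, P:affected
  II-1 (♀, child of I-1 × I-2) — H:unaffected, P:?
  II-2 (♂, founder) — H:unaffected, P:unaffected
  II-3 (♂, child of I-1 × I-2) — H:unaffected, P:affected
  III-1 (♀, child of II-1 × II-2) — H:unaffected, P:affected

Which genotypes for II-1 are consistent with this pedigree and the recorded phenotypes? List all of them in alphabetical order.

H/I-1 un ·: HH|Hh
H/I-2 aff ·: hh
H/II-1 un I-1×I-2: Hh
H/II-2 un ·: HH|Hh
H/II-3 un I-1×I-2: Hh
H/III-1 un II-1×II-2: HH|Hh
⇒ H over [I-1,I-2,II-1,II-2,II-3,III-1]: 8 consistent
P/I-1 un ·: Pp
P/I-2 aff ·: pp
P/II-1 ? I-1×I-2: Pp|pp
P/II-2 un ·: Pp
P/II-3 aff I-1×I-2: pp
P/III-1 aff II-1×II-2: pp
⇒ P over [I-1,I-2,II-1,II-2,II-3,III-1]: 2 consistent

II-1 ∈ {Hh Pp, Hh pp}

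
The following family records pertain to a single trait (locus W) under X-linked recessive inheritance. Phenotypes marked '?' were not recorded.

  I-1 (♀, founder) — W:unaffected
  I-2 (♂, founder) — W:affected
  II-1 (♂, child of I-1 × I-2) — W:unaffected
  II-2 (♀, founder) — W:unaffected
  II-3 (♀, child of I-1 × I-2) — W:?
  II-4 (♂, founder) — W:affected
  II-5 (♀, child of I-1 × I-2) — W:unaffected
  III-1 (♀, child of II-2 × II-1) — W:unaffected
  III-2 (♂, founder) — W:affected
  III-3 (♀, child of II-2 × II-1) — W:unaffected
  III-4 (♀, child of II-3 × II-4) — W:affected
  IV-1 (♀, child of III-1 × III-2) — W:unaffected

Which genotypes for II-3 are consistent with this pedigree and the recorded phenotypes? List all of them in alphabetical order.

W/I-1 un ·: X^WX^W|X^WX^w
W/I-2 aff ·: X^wY
W/II-1 un I-1×I-2: X^WY
W/II-2 un ·: X^WX^W|X^WX^w
W/II-3 ? I-1×I-2: X^WX^w|X^wX^w
W/II-4 aff ·: X^wY
W/II-5 un I-1×I-2: X^WX^w
W/III-1 un II-2×II-1: X^WX^W|X^WX^w
W/III-2 aff ·: X^wY
W/III-3 un II-2×II-1: X^WX^W|X^WX^w
W/III-4 aff II-3×II-4: X^wX^w
W/IV-1 un III-1×III-2: X^WX^w
⇒ W over [I-1,I-2,II-1,II-2,II-3,II-4,II-5,III-1,III-2,III-3,III-4,IV-1]: 15 consistent

II-3 ∈ {X^WX^w, X^wX^w}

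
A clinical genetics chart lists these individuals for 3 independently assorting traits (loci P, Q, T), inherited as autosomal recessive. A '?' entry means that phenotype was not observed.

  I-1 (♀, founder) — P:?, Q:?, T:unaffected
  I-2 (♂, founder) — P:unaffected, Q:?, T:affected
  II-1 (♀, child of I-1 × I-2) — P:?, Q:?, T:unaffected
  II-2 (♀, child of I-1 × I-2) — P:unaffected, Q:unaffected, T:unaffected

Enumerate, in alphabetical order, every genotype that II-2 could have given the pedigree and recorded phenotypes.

II-2 ∈ {PP QQ Tt, PP Qq Tt, Pp QQ Tt, Pp Qq Tt}

P/I-1 ? ·: PP|Pp|pp
P/I-2 un ·: PP|Pp
P/II-1 ? I-1×I-2: PP|Pp|pp
P/II-2 un I-1×I-2: PP|Pp
⇒ P over [I-1,I-2,II-1,II-2]: 18 consistent
Q/I-1 ? ·: QQ|Qq|qq
Q/I-2 ? ·: QQ|Qq|qq
Q/II-1 ? I-1×I-2: QQ|Qq|qq
Q/II-2 un I-1×I-2: QQ|Qq
⇒ Q over [I-1,I-2,II-1,II-2]: 21 consistent
T/I-1 un ·: TT|Tt
T/I-2 aff ·: tt
T/II-1 un I-1×I-2: Tt
T/II-2 un I-1×I-2: Tt
⇒ T over [I-1,I-2,II-1,II-2]: 2 consistent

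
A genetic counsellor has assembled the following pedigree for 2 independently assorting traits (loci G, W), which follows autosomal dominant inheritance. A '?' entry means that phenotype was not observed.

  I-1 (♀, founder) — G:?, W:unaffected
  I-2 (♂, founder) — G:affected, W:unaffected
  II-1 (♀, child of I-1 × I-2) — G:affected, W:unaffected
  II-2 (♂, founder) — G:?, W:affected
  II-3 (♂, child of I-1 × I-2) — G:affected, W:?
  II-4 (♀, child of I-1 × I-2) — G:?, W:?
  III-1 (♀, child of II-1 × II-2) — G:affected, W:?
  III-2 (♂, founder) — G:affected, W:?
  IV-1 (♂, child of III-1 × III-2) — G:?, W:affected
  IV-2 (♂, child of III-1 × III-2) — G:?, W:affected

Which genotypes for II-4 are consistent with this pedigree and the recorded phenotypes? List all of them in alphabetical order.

II-4 ∈ {GG ww, Gg ww, gg ww}

G/I-1 ? ·: gg|Gg|GG
G/I-2 aff ·: Gg|GG
G/II-1 aff I-1×I-2: Gg|GG
G/II-2 ? ·: gg|Gg|GG
G/II-3 aff I-1×I-2: Gg|GG
G/II-4 ? I-1×I-2: gg|Gg|GG
G/III-1 aff II-1×II-2: Gg|GG
G/III-2 aff ·: Gg|GG
G/IV-1 ? III-1×III-2: gg|Gg|GG
G/IV-2 ? III-1×III-2: gg|Gg|GG
⇒ G over [I-1,I-2,II-1,II-2,II-3,II-4,III-1,III-2,IV-1,IV-2]: 1373 consistent
W/I-1 un ·: ww
W/I-2 un ·: ww
W/II-1 un I-1×I-2: ww
W/II-2 aff ·: Ww|WW
W/II-3 ? I-1×I-2: ww
W/II-4 ? I-1×I-2: ww
W/III-1 ? II-1×II-2: ww|Ww
W/III-2 ? ·: ww|Ww|WW
W/IV-1 aff III-1×III-2: Ww|WW
W/IV-2 aff III-1×III-2: Ww|WW
⇒ W over [I-1,I-2,II-1,II-2,II-3,II-4,III-1,III-2,IV-1,IV-2]: 20 consistent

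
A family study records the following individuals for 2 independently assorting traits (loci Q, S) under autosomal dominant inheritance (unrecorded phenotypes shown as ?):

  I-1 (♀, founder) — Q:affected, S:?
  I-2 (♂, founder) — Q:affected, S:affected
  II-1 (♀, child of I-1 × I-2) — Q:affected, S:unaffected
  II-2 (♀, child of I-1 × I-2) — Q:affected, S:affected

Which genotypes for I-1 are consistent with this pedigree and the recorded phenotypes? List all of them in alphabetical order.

I-1 ∈ {QQ Ss, QQ ss, Qq Ss, Qq ss}

Q/I-1 aff ·: Qq|QQ
Q/I-2 aff ·: Qq|QQ
Q/II-1 aff I-1×I-2: Qq|QQ
Q/II-2 aff I-1×I-2: Qq|QQ
⇒ Q over [I-1,I-2,II-1,II-2]: 13 consistent
S/I-1 ? ·: ss|Ss
S/I-2 aff ·: Ss
S/II-1 un I-1×I-2: ss
S/II-2 aff I-1×I-2: Ss|SS
⇒ S over [I-1,I-2,II-1,II-2]: 3 consistent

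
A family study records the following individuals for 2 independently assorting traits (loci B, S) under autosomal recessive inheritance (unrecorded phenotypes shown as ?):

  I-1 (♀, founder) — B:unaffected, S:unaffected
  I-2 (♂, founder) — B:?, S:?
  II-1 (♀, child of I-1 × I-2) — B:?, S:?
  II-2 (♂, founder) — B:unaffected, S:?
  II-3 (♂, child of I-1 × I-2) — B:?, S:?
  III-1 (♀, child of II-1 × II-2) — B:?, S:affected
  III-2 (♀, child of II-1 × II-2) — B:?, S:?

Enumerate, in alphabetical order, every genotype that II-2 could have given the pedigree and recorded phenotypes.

B/I-1 un ·: BB|Bb
B/I-2 ? ·: BB|Bb|bb
B/II-1 ? I-1×I-2: BB|Bb|bb
B/II-2 un ·: BB|Bb
B/II-3 ? I-1×I-2: BB|Bb|bb
B/III-1 ? II-1×II-2: BB|Bb|bb
B/III-2 ? II-1×II-2: BB|Bb|bb
⇒ B over [I-1,I-2,II-1,II-2,II-3,III-1,III-2]: 195 consistent
S/I-1 un ·: SS|Ss
S/I-2 ? ·: SS|Ss|ss
S/II-1 ? I-1×I-2: Ss|ss
S/II-2 ? ·: Ss|ss
S/II-3 ? I-1×I-2: SS|Ss|ss
S/III-1 aff II-1×II-2: ss
S/III-2 ? II-1×II-2: SS|Ss|ss
⇒ S over [I-1,I-2,II-1,II-2,II-3,III-1,III-2]: 65 consistent

II-2 ∈ {BB Ss, BB ss, Bb Ss, Bb ss}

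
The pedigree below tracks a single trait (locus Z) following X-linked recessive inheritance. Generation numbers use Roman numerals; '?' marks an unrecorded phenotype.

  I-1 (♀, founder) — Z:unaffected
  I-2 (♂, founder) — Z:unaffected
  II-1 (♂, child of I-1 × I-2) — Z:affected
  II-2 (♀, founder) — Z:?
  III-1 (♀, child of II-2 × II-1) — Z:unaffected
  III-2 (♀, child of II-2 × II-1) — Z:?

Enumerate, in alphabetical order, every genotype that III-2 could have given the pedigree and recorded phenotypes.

Z/I-1 un ·: X^ZX^z
Z/I-2 un ·: X^ZY
Z/II-1 aff I-1×I-2: X^zY
Z/II-2 ? ·: X^ZX^Z|X^ZX^z
Z/III-1 un II-2×II-1: X^ZX^z
Z/III-2 ? II-2×II-1: X^ZX^z|X^zX^z
⇒ Z over [I-1,I-2,II-1,II-2,III-1,III-2]: 3 consistent

III-2 ∈ {X^ZX^z, X^zX^z}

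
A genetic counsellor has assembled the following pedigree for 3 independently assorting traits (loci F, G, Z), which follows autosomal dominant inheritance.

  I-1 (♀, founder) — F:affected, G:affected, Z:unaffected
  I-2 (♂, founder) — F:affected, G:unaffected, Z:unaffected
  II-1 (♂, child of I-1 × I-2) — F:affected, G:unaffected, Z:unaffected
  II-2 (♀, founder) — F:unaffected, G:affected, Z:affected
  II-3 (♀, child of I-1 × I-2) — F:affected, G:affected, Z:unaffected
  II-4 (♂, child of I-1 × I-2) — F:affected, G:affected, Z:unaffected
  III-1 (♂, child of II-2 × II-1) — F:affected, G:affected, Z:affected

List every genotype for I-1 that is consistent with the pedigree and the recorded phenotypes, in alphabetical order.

I-1 ∈ {FF Gg zz, Ff Gg zz}

F/I-1 aff ·: Ff|FF
F/I-2 aff ·: Ff|FF
F/II-1 aff I-1×I-2: Ff|FF
F/II-2 un ·: ff
F/II-3 aff I-1×I-2: Ff|FF
F/II-4 aff I-1×I-2: Ff|FF
F/III-1 aff II-2×II-1: Ff
⇒ F over [I-1,I-2,II-1,II-2,II-3,II-4,III-1]: 25 consistent
G/I-1 aff ·: Gg
G/I-2 un ·: gg
G/II-1 un I-1×I-2: gg
G/II-2 aff ·: Gg|GG
G/II-3 aff I-1×I-2: Gg
G/II-4 aff I-1×I-2: Gg
G/III-1 aff II-2×II-1: Gg
⇒ G over [I-1,I-2,II-1,II-2,II-3,II-4,III-1]: 2 consistent
Z/I-1 un ·: zz
Z/I-2 un ·: zz
Z/II-1 un I-1×I-2: zz
Z/II-2 aff ·: Zz|ZZ
Z/II-3 un I-1×I-2: zz
Z/II-4 un I-1×I-2: zz
Z/III-1 aff II-2×II-1: Zz
⇒ Z over [I-1,I-2,II-1,II-2,II-3,II-4,III-1]: 2 consistent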